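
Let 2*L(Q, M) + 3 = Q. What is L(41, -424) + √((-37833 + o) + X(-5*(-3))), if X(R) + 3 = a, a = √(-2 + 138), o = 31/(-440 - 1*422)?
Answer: 19 + √(-28113839506 + 1486088*√34)/862 ≈ 19.0 + 194.48*I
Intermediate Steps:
L(Q, M) = -3/2 + Q/2
o = -31/862 (o = 31/(-440 - 422) = 31/(-862) = -1/862*31 = -31/862 ≈ -0.035963)
a = 2*√34 (a = √136 = 2*√34 ≈ 11.662)
X(R) = -3 + 2*√34
L(41, -424) + √((-37833 + o) + X(-5*(-3))) = (-3/2 + (½)*41) + √((-37833 - 31/862) + (-3 + 2*√34)) = (-3/2 + 41/2) + √(-32612077/862 + (-3 + 2*√34)) = 19 + √(-32614663/862 + 2*√34)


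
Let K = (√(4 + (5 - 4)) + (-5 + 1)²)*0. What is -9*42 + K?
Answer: -378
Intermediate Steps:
K = 0 (K = (√(4 + 1) + (-4)²)*0 = (√5 + 16)*0 = (16 + √5)*0 = 0)
-9*42 + K = -9*42 + 0 = -378 + 0 = -378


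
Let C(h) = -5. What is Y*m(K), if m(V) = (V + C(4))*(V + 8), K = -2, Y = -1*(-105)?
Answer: -4410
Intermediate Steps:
Y = 105
m(V) = (-5 + V)*(8 + V) (m(V) = (V - 5)*(V + 8) = (-5 + V)*(8 + V))
Y*m(K) = 105*(-40 + (-2)² + 3*(-2)) = 105*(-40 + 4 - 6) = 105*(-42) = -4410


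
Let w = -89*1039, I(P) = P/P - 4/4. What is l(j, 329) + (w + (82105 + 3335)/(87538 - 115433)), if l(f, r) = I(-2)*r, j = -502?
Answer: -515912797/5579 ≈ -92474.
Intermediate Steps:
I(P) = 0 (I(P) = 1 - 4*¼ = 1 - 1 = 0)
l(f, r) = 0 (l(f, r) = 0*r = 0)
w = -92471
l(j, 329) + (w + (82105 + 3335)/(87538 - 115433)) = 0 + (-92471 + (82105 + 3335)/(87538 - 115433)) = 0 + (-92471 + 85440/(-27895)) = 0 + (-92471 + 85440*(-1/27895)) = 0 + (-92471 - 17088/5579) = 0 - 515912797/5579 = -515912797/5579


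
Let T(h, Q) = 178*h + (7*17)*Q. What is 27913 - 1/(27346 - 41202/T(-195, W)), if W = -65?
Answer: 32399796204591/1160742172 ≈ 27913.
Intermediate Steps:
T(h, Q) = 119*Q + 178*h (T(h, Q) = 178*h + 119*Q = 119*Q + 178*h)
27913 - 1/(27346 - 41202/T(-195, W)) = 27913 - 1/(27346 - 41202/(119*(-65) + 178*(-195))) = 27913 - 1/(27346 - 41202/(-7735 - 34710)) = 27913 - 1/(27346 - 41202/(-42445)) = 27913 - 1/(27346 - 41202*(-1/42445)) = 27913 - 1/(27346 + 41202/42445) = 27913 - 1/1160742172/42445 = 27913 - 1*42445/1160742172 = 27913 - 42445/1160742172 = 32399796204591/1160742172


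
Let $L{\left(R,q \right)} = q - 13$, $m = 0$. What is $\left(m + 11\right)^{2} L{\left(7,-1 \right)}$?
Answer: $-1694$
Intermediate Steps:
$L{\left(R,q \right)} = -13 + q$
$\left(m + 11\right)^{2} L{\left(7,-1 \right)} = \left(0 + 11\right)^{2} \left(-13 - 1\right) = 11^{2} \left(-14\right) = 121 \left(-14\right) = -1694$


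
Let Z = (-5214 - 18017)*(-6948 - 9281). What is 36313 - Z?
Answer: -376979586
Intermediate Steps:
Z = 377015899 (Z = -23231*(-16229) = 377015899)
36313 - Z = 36313 - 1*377015899 = 36313 - 377015899 = -376979586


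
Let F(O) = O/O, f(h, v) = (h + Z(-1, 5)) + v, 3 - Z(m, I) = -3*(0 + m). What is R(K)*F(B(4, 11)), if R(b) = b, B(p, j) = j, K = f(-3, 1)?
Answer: -2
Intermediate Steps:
Z(m, I) = 3 + 3*m (Z(m, I) = 3 - (-3)*(0 + m) = 3 - (-3)*m = 3 + 3*m)
f(h, v) = h + v (f(h, v) = (h + (3 + 3*(-1))) + v = (h + (3 - 3)) + v = (h + 0) + v = h + v)
K = -2 (K = -3 + 1 = -2)
F(O) = 1
R(K)*F(B(4, 11)) = -2*1 = -2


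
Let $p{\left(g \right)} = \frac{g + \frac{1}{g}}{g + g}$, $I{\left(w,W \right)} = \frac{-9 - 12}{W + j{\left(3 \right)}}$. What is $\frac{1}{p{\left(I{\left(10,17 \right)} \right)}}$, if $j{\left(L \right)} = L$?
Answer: $\frac{882}{841} \approx 1.0488$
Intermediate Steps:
$I{\left(w,W \right)} = - \frac{21}{3 + W}$ ($I{\left(w,W \right)} = \frac{-9 - 12}{W + 3} = - \frac{21}{3 + W}$)
$p{\left(g \right)} = \frac{g + \frac{1}{g}}{2 g}$
$\frac{1}{p{\left(I{\left(10,17 \right)} \right)}} = \frac{1}{\frac{1}{2} \frac{1}{441 \frac{1}{\left(3 + 17\right)^{2}}} \left(1 + \left(- \frac{21}{3 + 17}\right)^{2}\right)} = \frac{1}{\frac{1}{2} \frac{1}{\frac{441}{400}} \left(1 + \left(- \frac{21}{20}\right)^{2}\right)} = \frac{1}{\frac{1}{2} \cdot \frac{400}{441} \left(1 + \frac{441}{400}\right)} = \frac{1}{\frac{1}{2} \cdot \frac{400}{441} \cdot \frac{841}{400}} = \frac{1}{\frac{841}{882}} = \frac{882}{841}$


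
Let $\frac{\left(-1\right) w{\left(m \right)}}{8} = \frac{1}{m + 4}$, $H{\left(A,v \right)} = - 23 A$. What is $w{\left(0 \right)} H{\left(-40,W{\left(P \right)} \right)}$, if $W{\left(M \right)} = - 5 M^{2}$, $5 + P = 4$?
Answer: $-1840$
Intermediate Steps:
$P = -1$ ($P = -5 + 4 = -1$)
$w{\left(m \right)} = - \frac{8}{4 + m}$ ($w{\left(m \right)} = - \frac{8}{m + 4} = - \frac{8}{4 + m}$)
$w{\left(0 \right)} H{\left(-40,W{\left(P \right)} \right)} = - \frac{8}{4 + 0} \left(\left(-23\right) \left(-40\right)\right) = - \frac{8}{4} \cdot 920 = \left(-8\right) \frac{1}{4} \cdot 920 = \left(-2\right) 920 = -1840$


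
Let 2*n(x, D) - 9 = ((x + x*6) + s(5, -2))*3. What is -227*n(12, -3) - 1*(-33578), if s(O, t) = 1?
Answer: 3614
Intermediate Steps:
n(x, D) = 6 + 21*x/2 (n(x, D) = 9/2 + (((x + x*6) + 1)*3)/2 = 9/2 + (((x + 6*x) + 1)*3)/2 = 9/2 + ((7*x + 1)*3)/2 = 9/2 + ((1 + 7*x)*3)/2 = 9/2 + (3 + 21*x)/2 = 9/2 + (3/2 + 21*x/2) = 6 + 21*x/2)
-227*n(12, -3) - 1*(-33578) = -227*(6 + (21/2)*12) - 1*(-33578) = -227*(6 + 126) + 33578 = -227*132 + 33578 = -29964 + 33578 = 3614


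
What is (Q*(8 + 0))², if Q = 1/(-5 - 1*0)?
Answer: 64/25 ≈ 2.5600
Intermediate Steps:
Q = -⅕ (Q = 1/(-5 + 0) = 1/(-5) = -⅕ ≈ -0.20000)
(Q*(8 + 0))² = (-(8 + 0)/5)² = (-⅕*8)² = (-8/5)² = 64/25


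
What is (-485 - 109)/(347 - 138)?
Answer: -54/19 ≈ -2.8421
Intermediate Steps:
(-485 - 109)/(347 - 138) = -594/209 = -594*1/209 = -54/19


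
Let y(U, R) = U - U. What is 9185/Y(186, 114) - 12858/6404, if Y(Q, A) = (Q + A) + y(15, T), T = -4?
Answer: 2748167/96060 ≈ 28.609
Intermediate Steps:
y(U, R) = 0
Y(Q, A) = A + Q (Y(Q, A) = (Q + A) + 0 = (A + Q) + 0 = A + Q)
9185/Y(186, 114) - 12858/6404 = 9185/(114 + 186) - 12858/6404 = 9185/300 - 12858*1/6404 = 9185*(1/300) - 6429/3202 = 1837/60 - 6429/3202 = 2748167/96060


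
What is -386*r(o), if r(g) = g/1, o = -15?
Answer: 5790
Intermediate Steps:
r(g) = g (r(g) = g*1 = g)
-386*r(o) = -386*(-15) = 5790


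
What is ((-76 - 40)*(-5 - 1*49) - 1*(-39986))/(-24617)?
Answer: -46250/24617 ≈ -1.8788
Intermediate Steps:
((-76 - 40)*(-5 - 1*49) - 1*(-39986))/(-24617) = (-116*(-5 - 49) + 39986)*(-1/24617) = (-116*(-54) + 39986)*(-1/24617) = (6264 + 39986)*(-1/24617) = 46250*(-1/24617) = -46250/24617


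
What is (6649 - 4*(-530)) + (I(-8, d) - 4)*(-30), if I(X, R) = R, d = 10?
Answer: 8589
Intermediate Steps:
(6649 - 4*(-530)) + (I(-8, d) - 4)*(-30) = (6649 - 4*(-530)) + (10 - 4)*(-30) = (6649 + 2120) + 6*(-30) = 8769 - 180 = 8589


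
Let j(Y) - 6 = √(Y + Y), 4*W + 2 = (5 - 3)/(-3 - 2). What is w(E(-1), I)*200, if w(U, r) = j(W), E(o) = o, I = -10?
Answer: 1200 + 40*I*√30 ≈ 1200.0 + 219.09*I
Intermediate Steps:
W = -⅗ (W = -½ + ((5 - 3)/(-3 - 2))/4 = -½ + (2/(-5))/4 = -½ + (2*(-⅕))/4 = -½ + (¼)*(-⅖) = -½ - ⅒ = -⅗ ≈ -0.60000)
j(Y) = 6 + √2*√Y (j(Y) = 6 + √(Y + Y) = 6 + √(2*Y) = 6 + √2*√Y)
w(U, r) = 6 + I*√30/5 (w(U, r) = 6 + √2*√(-⅗) = 6 + √2*(I*√15/5) = 6 + I*√30/5)
w(E(-1), I)*200 = (6 + I*√30/5)*200 = 1200 + 40*I*√30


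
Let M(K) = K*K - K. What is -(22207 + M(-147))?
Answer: -43963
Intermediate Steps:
M(K) = K² - K
-(22207 + M(-147)) = -(22207 - 147*(-1 - 147)) = -(22207 - 147*(-148)) = -(22207 + 21756) = -1*43963 = -43963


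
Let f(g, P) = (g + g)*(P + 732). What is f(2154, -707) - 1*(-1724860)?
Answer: 1832560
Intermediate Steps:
f(g, P) = 2*g*(732 + P) (f(g, P) = (2*g)*(732 + P) = 2*g*(732 + P))
f(2154, -707) - 1*(-1724860) = 2*2154*(732 - 707) - 1*(-1724860) = 2*2154*25 + 1724860 = 107700 + 1724860 = 1832560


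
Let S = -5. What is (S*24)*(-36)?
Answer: 4320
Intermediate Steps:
(S*24)*(-36) = -5*24*(-36) = -120*(-36) = 4320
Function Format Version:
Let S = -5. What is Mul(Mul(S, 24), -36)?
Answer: 4320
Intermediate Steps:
Mul(Mul(S, 24), -36) = Mul(Mul(-5, 24), -36) = Mul(-120, -36) = 4320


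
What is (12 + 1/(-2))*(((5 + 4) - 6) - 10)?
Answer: -161/2 ≈ -80.500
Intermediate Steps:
(12 + 1/(-2))*(((5 + 4) - 6) - 10) = (12 - ½)*((9 - 6) - 10) = 23*(3 - 10)/2 = (23/2)*(-7) = -161/2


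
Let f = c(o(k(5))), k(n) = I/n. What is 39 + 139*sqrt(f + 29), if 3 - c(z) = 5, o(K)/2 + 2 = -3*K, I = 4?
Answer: 39 + 417*sqrt(3) ≈ 761.27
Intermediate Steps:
k(n) = 4/n
o(K) = -4 - 6*K (o(K) = -4 + 2*(-3*K) = -4 - 6*K)
c(z) = -2 (c(z) = 3 - 1*5 = 3 - 5 = -2)
f = -2
39 + 139*sqrt(f + 29) = 39 + 139*sqrt(-2 + 29) = 39 + 139*sqrt(27) = 39 + 139*(3*sqrt(3)) = 39 + 417*sqrt(3)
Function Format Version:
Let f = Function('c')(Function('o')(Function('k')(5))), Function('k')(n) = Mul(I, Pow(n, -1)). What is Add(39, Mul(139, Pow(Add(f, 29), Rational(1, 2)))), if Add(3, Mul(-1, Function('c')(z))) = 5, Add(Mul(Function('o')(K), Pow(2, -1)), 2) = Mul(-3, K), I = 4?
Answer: Add(39, Mul(417, Pow(3, Rational(1, 2)))) ≈ 761.27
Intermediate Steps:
Function('k')(n) = Mul(4, Pow(n, -1))
Function('o')(K) = Add(-4, Mul(-6, K)) (Function('o')(K) = Add(-4, Mul(2, Mul(-3, K))) = Add(-4, Mul(-6, K)))
Function('c')(z) = -2 (Function('c')(z) = Add(3, Mul(-1, 5)) = Add(3, -5) = -2)
f = -2
Add(39, Mul(139, Pow(Add(f, 29), Rational(1, 2)))) = Add(39, Mul(139, Pow(Add(-2, 29), Rational(1, 2)))) = Add(39, Mul(139, Pow(27, Rational(1, 2)))) = Add(39, Mul(139, Mul(3, Pow(3, Rational(1, 2))))) = Add(39, Mul(417, Pow(3, Rational(1, 2))))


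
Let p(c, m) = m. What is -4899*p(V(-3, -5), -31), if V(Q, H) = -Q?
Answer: 151869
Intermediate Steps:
-4899*p(V(-3, -5), -31) = -4899*(-31) = 151869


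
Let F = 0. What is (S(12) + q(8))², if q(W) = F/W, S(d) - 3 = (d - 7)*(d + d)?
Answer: 15129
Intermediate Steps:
S(d) = 3 + 2*d*(-7 + d) (S(d) = 3 + (d - 7)*(d + d) = 3 + (-7 + d)*(2*d) = 3 + 2*d*(-7 + d))
q(W) = 0 (q(W) = 0/W = 0)
(S(12) + q(8))² = ((3 - 14*12 + 2*12²) + 0)² = ((3 - 168 + 2*144) + 0)² = ((3 - 168 + 288) + 0)² = (123 + 0)² = 123² = 15129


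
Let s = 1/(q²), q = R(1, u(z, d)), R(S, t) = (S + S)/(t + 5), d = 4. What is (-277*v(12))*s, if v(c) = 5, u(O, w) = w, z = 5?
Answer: -112185/4 ≈ -28046.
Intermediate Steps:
R(S, t) = 2*S/(5 + t) (R(S, t) = (2*S)/(5 + t) = 2*S/(5 + t))
q = 2/9 (q = 2*1/(5 + 4) = 2*1/9 = 2*1*(⅑) = 2/9 ≈ 0.22222)
s = 81/4 (s = 1/((2/9)²) = 1/(4/81) = 81/4 ≈ 20.250)
(-277*v(12))*s = -277*5*(81/4) = -1385*81/4 = -112185/4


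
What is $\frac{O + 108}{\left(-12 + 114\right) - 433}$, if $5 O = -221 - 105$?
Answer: $- \frac{214}{1655} \approx -0.12931$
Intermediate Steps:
$O = - \frac{326}{5}$ ($O = \frac{-221 - 105}{5} = \frac{1}{5} \left(-326\right) = - \frac{326}{5} \approx -65.2$)
$\frac{O + 108}{\left(-12 + 114\right) - 433} = \frac{- \frac{326}{5} + 108}{\left(-12 + 114\right) - 433} = \frac{214}{5 \left(102 - 433\right)} = \frac{214}{5 \left(-331\right)} = \frac{214}{5} \left(- \frac{1}{331}\right) = - \frac{214}{1655}$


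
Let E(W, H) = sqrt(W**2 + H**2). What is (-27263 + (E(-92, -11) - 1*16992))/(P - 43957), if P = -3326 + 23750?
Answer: 44255/23533 - sqrt(8585)/23533 ≈ 1.8766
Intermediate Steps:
P = 20424
E(W, H) = sqrt(H**2 + W**2)
(-27263 + (E(-92, -11) - 1*16992))/(P - 43957) = (-27263 + (sqrt((-11)**2 + (-92)**2) - 1*16992))/(20424 - 43957) = (-27263 + (sqrt(121 + 8464) - 16992))/(-23533) = (-27263 + (sqrt(8585) - 16992))*(-1/23533) = (-27263 + (-16992 + sqrt(8585)))*(-1/23533) = (-44255 + sqrt(8585))*(-1/23533) = 44255/23533 - sqrt(8585)/23533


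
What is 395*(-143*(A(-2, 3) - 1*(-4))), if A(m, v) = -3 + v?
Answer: -225940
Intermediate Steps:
395*(-143*(A(-2, 3) - 1*(-4))) = 395*(-143*((-3 + 3) - 1*(-4))) = 395*(-143*(0 + 4)) = 395*(-143*4) = 395*(-572) = -225940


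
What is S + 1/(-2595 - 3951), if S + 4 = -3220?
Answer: -21104305/6546 ≈ -3224.0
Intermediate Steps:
S = -3224 (S = -4 - 3220 = -3224)
S + 1/(-2595 - 3951) = -3224 + 1/(-2595 - 3951) = -3224 + 1/(-6546) = -3224 - 1/6546 = -21104305/6546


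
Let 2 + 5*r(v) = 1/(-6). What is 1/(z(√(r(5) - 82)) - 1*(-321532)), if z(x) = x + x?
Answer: 2411490/775371205153 - I*√74190/1550742410306 ≈ 3.1101e-6 - 1.7564e-10*I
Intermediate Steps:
r(v) = -13/30 (r(v) = -⅖ + (⅕)/(-6) = -⅖ + (⅕)*(-⅙) = -⅖ - 1/30 = -13/30)
z(x) = 2*x
1/(z(√(r(5) - 82)) - 1*(-321532)) = 1/(2*√(-13/30 - 82) - 1*(-321532)) = 1/(2*√(-2473/30) + 321532) = 1/(2*(I*√74190/30) + 321532) = 1/(I*√74190/15 + 321532) = 1/(321532 + I*√74190/15)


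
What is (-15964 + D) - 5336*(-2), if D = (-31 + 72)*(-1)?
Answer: -5333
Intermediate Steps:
D = -41 (D = 41*(-1) = -41)
(-15964 + D) - 5336*(-2) = (-15964 - 41) - 5336*(-2) = -16005 + 10672 = -5333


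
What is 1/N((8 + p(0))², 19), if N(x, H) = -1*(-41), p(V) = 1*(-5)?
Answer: 1/41 ≈ 0.024390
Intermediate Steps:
p(V) = -5
N(x, H) = 41
1/N((8 + p(0))², 19) = 1/41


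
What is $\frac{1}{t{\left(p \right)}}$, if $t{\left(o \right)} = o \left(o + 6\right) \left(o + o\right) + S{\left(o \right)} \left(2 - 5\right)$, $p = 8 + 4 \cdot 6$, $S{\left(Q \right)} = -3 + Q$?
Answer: $\frac{1}{77737} \approx 1.2864 \cdot 10^{-5}$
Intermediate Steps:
$p = 32$ ($p = 8 + 24 = 32$)
$t{\left(o \right)} = 9 - 3 o + 2 o^{2} \left(6 + o\right)$ ($t{\left(o \right)} = o \left(o + 6\right) \left(o + o\right) + \left(-3 + o\right) \left(2 - 5\right) = o \left(6 + o\right) 2 o + \left(-3 + o\right) \left(2 - 5\right) = o 2 o \left(6 + o\right) + \left(-3 + o\right) \left(-3\right) = 2 o^{2} \left(6 + o\right) - \left(-9 + 3 o\right) = 9 - 3 o + 2 o^{2} \left(6 + o\right)$)
$\frac{1}{t{\left(p \right)}} = \frac{1}{9 - 96 + 2 \cdot 32^{3} + 12 \cdot 32^{2}} = \frac{1}{9 - 96 + 2 \cdot 32768 + 12 \cdot 1024} = \frac{1}{9 - 96 + 65536 + 12288} = \frac{1}{77737}$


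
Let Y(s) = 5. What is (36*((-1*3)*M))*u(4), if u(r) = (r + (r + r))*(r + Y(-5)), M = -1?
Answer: 11664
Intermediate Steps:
u(r) = 3*r*(5 + r) (u(r) = (r + (r + r))*(r + 5) = (r + 2*r)*(5 + r) = (3*r)*(5 + r) = 3*r*(5 + r))
(36*((-1*3)*M))*u(4) = (36*(-1*3*(-1)))*(3*4*(5 + 4)) = (36*(-3*(-1)))*(3*4*9) = (36*3)*108 = 108*108 = 11664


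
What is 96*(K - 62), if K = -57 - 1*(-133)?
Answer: 1344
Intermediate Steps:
K = 76 (K = -57 + 133 = 76)
96*(K - 62) = 96*(76 - 62) = 96*14 = 1344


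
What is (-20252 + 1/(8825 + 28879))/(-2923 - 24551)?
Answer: 763581407/1035879696 ≈ 0.73713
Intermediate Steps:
(-20252 + 1/(8825 + 28879))/(-2923 - 24551) = (-20252 + 1/37704)/(-27474) = (-20252 + 1/37704)*(-1/27474) = -763581407/37704*(-1/27474) = 763581407/1035879696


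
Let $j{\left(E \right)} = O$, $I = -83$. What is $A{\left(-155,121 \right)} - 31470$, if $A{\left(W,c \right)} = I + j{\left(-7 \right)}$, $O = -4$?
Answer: $-31557$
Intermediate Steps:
$j{\left(E \right)} = -4$
$A{\left(W,c \right)} = -87$ ($A{\left(W,c \right)} = -83 - 4 = -87$)
$A{\left(-155,121 \right)} - 31470 = -87 - 31470 = -31557$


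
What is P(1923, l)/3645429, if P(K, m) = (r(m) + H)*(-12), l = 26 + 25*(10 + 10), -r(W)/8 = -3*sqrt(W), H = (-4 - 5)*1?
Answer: 36/1215143 - 96*sqrt(526)/1215143 ≈ -0.0017823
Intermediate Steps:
H = -9 (H = -9*1 = -9)
r(W) = 24*sqrt(W) (r(W) = -(-24)*sqrt(W) = 24*sqrt(W))
l = 526 (l = 26 + 25*20 = 26 + 500 = 526)
P(K, m) = 108 - 288*sqrt(m) (P(K, m) = (24*sqrt(m) - 9)*(-12) = (-9 + 24*sqrt(m))*(-12) = 108 - 288*sqrt(m))
P(1923, l)/3645429 = (108 - 288*sqrt(526))/3645429 = (108 - 288*sqrt(526))*(1/3645429) = 36/1215143 - 96*sqrt(526)/1215143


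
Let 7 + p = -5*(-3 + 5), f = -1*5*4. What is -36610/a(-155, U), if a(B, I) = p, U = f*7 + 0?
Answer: 36610/17 ≈ 2153.5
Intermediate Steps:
f = -20 (f = -5*4 = -20)
p = -17 (p = -7 - 5*(-3 + 5) = -7 - 5*2 = -7 - 10 = -17)
U = -140 (U = -20*7 + 0 = -140 + 0 = -140)
a(B, I) = -17
-36610/a(-155, U) = -36610/(-17) = -36610*(-1/17) = 36610/17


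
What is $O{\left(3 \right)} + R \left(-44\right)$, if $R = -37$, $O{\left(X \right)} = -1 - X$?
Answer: $1624$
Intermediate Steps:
$O{\left(3 \right)} + R \left(-44\right) = \left(-1 - 3\right) - -1628 = \left(-1 - 3\right) + 1628 = -4 + 1628 = 1624$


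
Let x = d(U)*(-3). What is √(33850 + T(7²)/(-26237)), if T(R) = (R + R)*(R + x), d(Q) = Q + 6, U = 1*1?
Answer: √23301596726322/26237 ≈ 183.98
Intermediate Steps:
U = 1
d(Q) = 6 + Q
x = -21 (x = (6 + 1)*(-3) = 7*(-3) = -21)
T(R) = 2*R*(-21 + R) (T(R) = (R + R)*(R - 21) = (2*R)*(-21 + R) = 2*R*(-21 + R))
√(33850 + T(7²)/(-26237)) = √(33850 + (2*7²*(-21 + 7²))/(-26237)) = √(33850 + (2*49*(-21 + 49))*(-1/26237)) = √(33850 + (2*49*28)*(-1/26237)) = √(33850 + 2744*(-1/26237)) = √(33850 - 2744/26237) = √(888119706/26237) = √23301596726322/26237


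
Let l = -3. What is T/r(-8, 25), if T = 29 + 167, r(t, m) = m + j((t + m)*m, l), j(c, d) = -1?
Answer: 49/6 ≈ 8.1667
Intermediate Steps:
r(t, m) = -1 + m (r(t, m) = m - 1 = -1 + m)
T = 196
T/r(-8, 25) = 196/(-1 + 25) = 196/24 = 196*(1/24) = 49/6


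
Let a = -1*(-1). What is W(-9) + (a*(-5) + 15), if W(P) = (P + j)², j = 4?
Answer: 35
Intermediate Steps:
W(P) = (4 + P)² (W(P) = (P + 4)² = (4 + P)²)
a = 1
W(-9) + (a*(-5) + 15) = (4 - 9)² + (1*(-5) + 15) = (-5)² + (-5 + 15) = 25 + 10 = 35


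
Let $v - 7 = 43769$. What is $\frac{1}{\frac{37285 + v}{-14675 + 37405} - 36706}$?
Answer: $- \frac{22730}{834246319} \approx -2.7246 \cdot 10^{-5}$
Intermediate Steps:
$v = 43776$ ($v = 7 + 43769 = 43776$)
$\frac{1}{\frac{37285 + v}{-14675 + 37405} - 36706} = \frac{1}{\frac{37285 + 43776}{-14675 + 37405} - 36706} = \frac{1}{\frac{81061}{22730} - 36706} = \frac{1}{- \frac{834246319}{22730}} = - \frac{22730}{834246319}$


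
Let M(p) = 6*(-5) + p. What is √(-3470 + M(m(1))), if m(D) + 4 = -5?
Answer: 11*I*√29 ≈ 59.237*I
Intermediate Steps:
m(D) = -9 (m(D) = -4 - 5 = -9)
M(p) = -30 + p
√(-3470 + M(m(1))) = √(-3470 + (-30 - 9)) = √(-3470 - 39) = √(-3509) = 11*I*√29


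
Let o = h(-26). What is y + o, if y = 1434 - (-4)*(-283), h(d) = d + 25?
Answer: 301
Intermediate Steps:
h(d) = 25 + d
o = -1 (o = 25 - 26 = -1)
y = 302 (y = 1434 - 1*1132 = 1434 - 1132 = 302)
y + o = 302 - 1 = 301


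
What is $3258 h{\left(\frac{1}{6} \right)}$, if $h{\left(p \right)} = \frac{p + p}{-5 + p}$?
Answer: $- \frac{6516}{29} \approx -224.69$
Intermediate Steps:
$h{\left(p \right)} = \frac{2 p}{-5 + p}$
$3258 h{\left(\frac{1}{6} \right)} = 3258 \frac{2}{6 \left(-5 + \frac{1}{6}\right)} = 3258 \cdot 2 \cdot \frac{1}{6} \frac{1}{-5 + \frac{1}{6}} = 3258 \cdot 2 \cdot \frac{1}{6} \frac{1}{- \frac{29}{6}} = 3258 \cdot 2 \cdot \frac{1}{6} \left(- \frac{6}{29}\right) = 3258 \left(- \frac{2}{29}\right) = - \frac{6516}{29}$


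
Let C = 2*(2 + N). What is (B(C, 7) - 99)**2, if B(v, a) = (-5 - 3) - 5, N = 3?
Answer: 12544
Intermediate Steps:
C = 10 (C = 2*(2 + 3) = 2*5 = 10)
B(v, a) = -13 (B(v, a) = -8 - 5 = -13)
(B(C, 7) - 99)**2 = (-13 - 99)**2 = (-112)**2 = 12544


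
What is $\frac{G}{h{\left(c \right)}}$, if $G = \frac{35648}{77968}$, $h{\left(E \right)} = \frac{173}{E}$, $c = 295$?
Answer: $\frac{657260}{843029} \approx 0.77964$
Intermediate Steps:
$G = \frac{2228}{4873}$ ($G = 35648 \cdot \frac{1}{77968} = \frac{2228}{4873} \approx 0.45721$)
$\frac{G}{h{\left(c \right)}} = \frac{2228}{4873 \cdot \frac{173}{295}} = \frac{2228}{4873} \cdot \frac{295}{173} = \frac{657260}{843029}$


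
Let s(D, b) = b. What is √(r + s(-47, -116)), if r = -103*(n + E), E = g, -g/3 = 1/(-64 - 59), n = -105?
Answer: 2*√4495199/41 ≈ 103.42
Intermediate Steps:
g = 1/41 (g = -3/(-64 - 59) = -3/(-123) = -3*(-1/123) = 1/41 ≈ 0.024390)
E = 1/41 ≈ 0.024390
r = 443312/41 (r = -103*(-105 + 1/41) = -103*(-4304/41) = 443312/41 ≈ 10812.)
√(r + s(-47, -116)) = √(443312/41 - 116) = √(438556/41) = 2*√4495199/41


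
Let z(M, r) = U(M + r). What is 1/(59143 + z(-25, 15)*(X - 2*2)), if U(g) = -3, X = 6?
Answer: 1/59137 ≈ 1.6910e-5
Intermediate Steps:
z(M, r) = -3
1/(59143 + z(-25, 15)*(X - 2*2)) = 1/(59143 - 3*(6 - 2*2)) = 1/(59143 - 3*(6 - 4)) = 1/(59143 - 3*2) = 1/(59143 - 6) = 1/59137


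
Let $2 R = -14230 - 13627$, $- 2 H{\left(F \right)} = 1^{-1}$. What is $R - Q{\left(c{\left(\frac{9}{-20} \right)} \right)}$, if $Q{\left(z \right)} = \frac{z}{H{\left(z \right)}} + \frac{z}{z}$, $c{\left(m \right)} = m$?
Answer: $- \frac{69652}{5} \approx -13930.0$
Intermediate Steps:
$H{\left(F \right)} = - \frac{1}{2}$ ($H{\left(F \right)} = - \frac{1}{2 \cdot 1} = \left(- \frac{1}{2}\right) 1 = - \frac{1}{2}$)
$R = - \frac{27857}{2}$ ($R = \frac{-14230 - 13627}{2} = \frac{1}{2} \left(-27857\right) = - \frac{27857}{2} \approx -13929.0$)
$Q{\left(z \right)} = 1 - 2 z$ ($Q{\left(z \right)} = \frac{z}{- \frac{1}{2}} + \frac{z}{z} = z \left(-2\right) + 1 = - 2 z + 1 = 1 - 2 z$)
$R - Q{\left(c{\left(\frac{9}{-20} \right)} \right)} = - \frac{27857}{2} - \left(1 - 2 \frac{9}{-20}\right) = - \frac{27857}{2} - \left(1 - 2 \cdot 9 \left(- \frac{1}{20}\right)\right) = - \frac{27857}{2} - \left(1 - - \frac{9}{10}\right) = - \frac{27857}{2} - \left(1 + \frac{9}{10}\right) = - \frac{27857}{2} - \frac{19}{10} = - \frac{69652}{5}$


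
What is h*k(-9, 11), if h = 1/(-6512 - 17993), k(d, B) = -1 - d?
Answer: -8/24505 ≈ -0.00032646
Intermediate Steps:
h = -1/24505 (h = 1/(-24505) = -1/24505 ≈ -4.0808e-5)
h*k(-9, 11) = -(-1 - 1*(-9))/24505 = -(-1 + 9)/24505 = -1/24505*8 = -8/24505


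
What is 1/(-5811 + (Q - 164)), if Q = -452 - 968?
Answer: -1/7395 ≈ -0.00013523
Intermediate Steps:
Q = -1420
1/(-5811 + (Q - 164)) = 1/(-5811 + (-1420 - 164)) = 1/(-5811 - 1584) = 1/(-7395) = -1/7395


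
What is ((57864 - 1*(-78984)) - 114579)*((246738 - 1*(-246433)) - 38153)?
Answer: 10132795842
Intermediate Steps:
((57864 - 1*(-78984)) - 114579)*((246738 - 1*(-246433)) - 38153) = ((57864 + 78984) - 114579)*((246738 + 246433) - 38153) = (136848 - 114579)*(493171 - 38153) = 22269*455018 = 10132795842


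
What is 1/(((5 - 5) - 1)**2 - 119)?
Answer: -1/118 ≈ -0.0084746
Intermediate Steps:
1/(((5 - 5) - 1)**2 - 119) = 1/((0 - 1)**2 - 119) = 1/((-1)**2 - 119) = 1/(1 - 119) = 1/(-118) = -1/118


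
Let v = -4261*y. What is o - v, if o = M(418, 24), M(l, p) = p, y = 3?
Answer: 12807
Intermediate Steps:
o = 24
v = -12783 (v = -4261*3 = -12783)
o - v = 24 - 1*(-12783) = 24 + 12783 = 12807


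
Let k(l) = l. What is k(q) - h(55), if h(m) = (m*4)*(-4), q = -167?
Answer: 713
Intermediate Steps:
h(m) = -16*m (h(m) = (4*m)*(-4) = -16*m)
k(q) - h(55) = -167 - (-16)*55 = -167 - 1*(-880) = -167 + 880 = 713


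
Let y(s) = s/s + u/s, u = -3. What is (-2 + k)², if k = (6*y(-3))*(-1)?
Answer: 196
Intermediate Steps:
y(s) = 1 - 3/s (y(s) = s/s - 3/s = 1 - 3/s)
k = -12 (k = (6*((-3 - 3)/(-3)))*(-1) = (6*(-⅓*(-6)))*(-1) = (6*2)*(-1) = 12*(-1) = -12)
(-2 + k)² = (-2 - 12)² = (-14)² = 196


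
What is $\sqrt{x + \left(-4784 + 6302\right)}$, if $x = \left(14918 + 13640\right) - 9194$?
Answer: $\sqrt{20882} \approx 144.51$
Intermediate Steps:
$x = 19364$ ($x = 28558 - 9194 = 19364$)
$\sqrt{x + \left(-4784 + 6302\right)} = \sqrt{19364 + \left(-4784 + 6302\right)} = \sqrt{19364 + 1518} = \sqrt{20882}$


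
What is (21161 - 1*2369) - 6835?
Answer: 11957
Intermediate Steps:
(21161 - 1*2369) - 6835 = (21161 - 2369) - 6835 = 18792 - 6835 = 11957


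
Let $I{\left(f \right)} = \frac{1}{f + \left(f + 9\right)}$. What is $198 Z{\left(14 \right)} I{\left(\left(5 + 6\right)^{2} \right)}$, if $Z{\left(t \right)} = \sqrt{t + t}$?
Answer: $\frac{396 \sqrt{7}}{251} \approx 4.1742$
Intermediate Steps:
$Z{\left(t \right)} = \sqrt{2} \sqrt{t}$ ($Z{\left(t \right)} = \sqrt{2 t} = \sqrt{2} \sqrt{t}$)
$I{\left(f \right)} = \frac{1}{9 + 2 f}$ ($I{\left(f \right)} = \frac{1}{f + \left(9 + f\right)} = \frac{1}{9 + 2 f}$)
$198 Z{\left(14 \right)} I{\left(\left(5 + 6\right)^{2} \right)} = \frac{198 \sqrt{2} \sqrt{14}}{9 + 2 \left(5 + 6\right)^{2}} = \frac{198 \cdot 2 \sqrt{7}}{9 + 2 \cdot 11^{2}} = \frac{396 \sqrt{7}}{9 + 2 \cdot 121} = \frac{396 \sqrt{7}}{9 + 242} = \frac{396 \sqrt{7}}{251}$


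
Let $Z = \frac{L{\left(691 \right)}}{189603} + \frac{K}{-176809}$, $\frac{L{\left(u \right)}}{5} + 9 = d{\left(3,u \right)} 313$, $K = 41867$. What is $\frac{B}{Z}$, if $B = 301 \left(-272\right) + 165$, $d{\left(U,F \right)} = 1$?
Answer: $\frac{2739105989383689}{7669359121} \approx 3.5715 \cdot 10^{5}$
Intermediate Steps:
$L{\left(u \right)} = 1520$ ($L{\left(u \right)} = -45 + 5 \cdot 1 \cdot 313 = -45 + 5 \cdot 313 = -45 + 1565 = 1520$)
$B = -81707$ ($B = -81872 + 165 = -81707$)
$Z = - \frac{7669359121}{33523516827}$ ($Z = \frac{1520}{189603} + \frac{41867}{-176809} = 1520 \cdot \frac{1}{189603} + 41867 \left(- \frac{1}{176809}\right) = \frac{1520}{189603} - \frac{41867}{176809} = - \frac{7669359121}{33523516827} \approx -0.22878$)
$\frac{B}{Z} = - \frac{81707}{- \frac{7669359121}{33523516827}} = \left(-81707\right) \left(- \frac{33523516827}{7669359121}\right) = \frac{2739105989383689}{7669359121}$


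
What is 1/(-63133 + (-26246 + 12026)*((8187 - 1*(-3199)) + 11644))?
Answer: -1/327549733 ≈ -3.0530e-9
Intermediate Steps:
1/(-63133 + (-26246 + 12026)*((8187 - 1*(-3199)) + 11644)) = 1/(-63133 - 14220*((8187 + 3199) + 11644)) = 1/(-63133 - 14220*(11386 + 11644)) = 1/(-63133 - 14220*23030) = 1/(-63133 - 327486600) = 1/(-327549733) = -1/327549733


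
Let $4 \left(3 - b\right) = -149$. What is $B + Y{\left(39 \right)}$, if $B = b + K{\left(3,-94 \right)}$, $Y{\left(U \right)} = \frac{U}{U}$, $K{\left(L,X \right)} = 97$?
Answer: $\frac{553}{4} \approx 138.25$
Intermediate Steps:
$b = \frac{161}{4}$ ($b = 3 - - \frac{149}{4} = 3 + \frac{149}{4} = \frac{161}{4} \approx 40.25$)
$Y{\left(U \right)} = 1$
$B = \frac{549}{4}$ ($B = \frac{161}{4} + 97 = \frac{549}{4} \approx 137.25$)
$B + Y{\left(39 \right)} = \frac{549}{4} + 1 = \frac{553}{4}$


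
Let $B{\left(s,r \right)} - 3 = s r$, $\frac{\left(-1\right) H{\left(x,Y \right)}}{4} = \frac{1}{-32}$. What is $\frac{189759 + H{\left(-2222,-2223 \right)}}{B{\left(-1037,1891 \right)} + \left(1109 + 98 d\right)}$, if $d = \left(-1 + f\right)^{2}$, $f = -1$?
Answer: $- \frac{1518073}{15675704} \approx -0.096842$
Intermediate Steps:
$H{\left(x,Y \right)} = \frac{1}{8}$ ($H{\left(x,Y \right)} = - \frac{4}{-32} = \left(-4\right) \left(- \frac{1}{32}\right) = \frac{1}{8}$)
$d = 4$ ($d = \left(-1 - 1\right)^{2} = \left(-2\right)^{2} = 4$)
$B{\left(s,r \right)} = 3 + r s$ ($B{\left(s,r \right)} = 3 + s r = 3 + r s$)
$\frac{189759 + H{\left(-2222,-2223 \right)}}{B{\left(-1037,1891 \right)} + \left(1109 + 98 d\right)} = \frac{189759 + \frac{1}{8}}{\left(3 + 1891 \left(-1037\right)\right) + \left(1109 + 98 \cdot 4\right)} = \frac{1518073}{8 \left(\left(3 - 1960967\right) + \left(1109 + 392\right)\right)} = \frac{1518073}{8 \left(-1960964 + 1501\right)} = \frac{1518073}{8 \left(-1959463\right)} = \frac{1518073}{8} \left(- \frac{1}{1959463}\right) = - \frac{1518073}{15675704}$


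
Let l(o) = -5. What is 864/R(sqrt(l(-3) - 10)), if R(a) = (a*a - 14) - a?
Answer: -3132/107 + 108*I*sqrt(15)/107 ≈ -29.271 + 3.9092*I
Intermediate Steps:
R(a) = -14 + a**2 - a (R(a) = (a**2 - 14) - a = (-14 + a**2) - a = -14 + a**2 - a)
864/R(sqrt(l(-3) - 10)) = 864/(-14 + (sqrt(-5 - 10))**2 - sqrt(-5 - 10)) = 864/(-14 + (sqrt(-15))**2 - sqrt(-15)) = 864/(-14 + (I*sqrt(15))**2 - I*sqrt(15)) = 864/(-14 - 15 - I*sqrt(15)) = 864/(-29 - I*sqrt(15))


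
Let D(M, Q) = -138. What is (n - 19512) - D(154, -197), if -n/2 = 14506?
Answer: -48386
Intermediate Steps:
n = -29012 (n = -2*14506 = -29012)
(n - 19512) - D(154, -197) = (-29012 - 19512) - 1*(-138) = -48524 + 138 = -48386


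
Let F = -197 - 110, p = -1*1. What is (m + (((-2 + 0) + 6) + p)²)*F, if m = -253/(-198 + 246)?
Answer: -54953/48 ≈ -1144.9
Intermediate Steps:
p = -1
m = -253/48 ≈ -5.2708
F = -307
(m + (((-2 + 0) + 6) + p)²)*F = (-253/48 + (((-2 + 0) + 6) - 1)²)*(-307) = (-253/48 + ((-2 + 6) - 1)²)*(-307) = (-253/48 + (4 - 1)²)*(-307) = (-253/48 + 3²)*(-307) = (-253/48 + 9)*(-307) = (179/48)*(-307) = -54953/48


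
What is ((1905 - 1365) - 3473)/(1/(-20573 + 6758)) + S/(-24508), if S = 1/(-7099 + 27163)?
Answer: 19924541810490239/491728512 ≈ 4.0519e+7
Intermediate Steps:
S = 1/20064 ≈ 4.9840e-5
((1905 - 1365) - 3473)/(1/(-20573 + 6758)) + S/(-24508) = ((1905 - 1365) - 3473)/(1/(-20573 + 6758)) + (1/20064)/(-24508) = (540 - 3473)/(1/(-13815)) + (1/20064)*(-1/24508) = -2933/(-1/13815) - 1/491728512 = -2933*(-13815) - 1/491728512 = 40519395 - 1/491728512 = 19924541810490239/491728512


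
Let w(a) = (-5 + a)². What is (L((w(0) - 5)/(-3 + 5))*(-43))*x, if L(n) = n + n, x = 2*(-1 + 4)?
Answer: -5160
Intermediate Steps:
x = 6 (x = 2*3 = 6)
L(n) = 2*n
(L((w(0) - 5)/(-3 + 5))*(-43))*x = ((2*(((-5 + 0)² - 5)/(-3 + 5)))*(-43))*6 = ((2*(((-5)² - 5)/2))*(-43))*6 = ((2*((25 - 5)*(½)))*(-43))*6 = ((2*(20*(½)))*(-43))*6 = ((2*10)*(-43))*6 = (20*(-43))*6 = -860*6 = -5160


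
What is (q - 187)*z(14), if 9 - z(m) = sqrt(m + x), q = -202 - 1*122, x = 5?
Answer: -4599 + 511*sqrt(19) ≈ -2371.6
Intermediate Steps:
q = -324 (q = -202 - 122 = -324)
z(m) = 9 - sqrt(5 + m) (z(m) = 9 - sqrt(m + 5) = 9 - sqrt(5 + m))
(q - 187)*z(14) = (-324 - 187)*(9 - sqrt(5 + 14)) = -511*(9 - sqrt(19)) = -4599 + 511*sqrt(19)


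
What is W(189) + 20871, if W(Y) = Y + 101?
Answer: 21161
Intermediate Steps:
W(Y) = 101 + Y
W(189) + 20871 = (101 + 189) + 20871 = 290 + 20871 = 21161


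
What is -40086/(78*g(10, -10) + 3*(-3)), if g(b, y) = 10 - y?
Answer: -13362/517 ≈ -25.845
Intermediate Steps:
-40086/(78*g(10, -10) + 3*(-3)) = -40086/(78*(10 - 1*(-10)) + 3*(-3)) = -40086/(78*(10 + 10) - 9) = -40086/(78*20 - 9) = -40086/(1560 - 9) = -40086/1551 = -40086*1/1551 = -13362/517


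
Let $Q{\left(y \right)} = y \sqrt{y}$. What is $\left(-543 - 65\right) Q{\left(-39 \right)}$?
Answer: $23712 i \sqrt{39} \approx 1.4808 \cdot 10^{5} i$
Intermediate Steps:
$Q{\left(y \right)} = y^{\frac{3}{2}}$
$\left(-543 - 65\right) Q{\left(-39 \right)} = \left(-543 - 65\right) \left(-39\right)^{\frac{3}{2}} = - 608 \left(- 39 i \sqrt{39}\right) = 23712 i \sqrt{39}$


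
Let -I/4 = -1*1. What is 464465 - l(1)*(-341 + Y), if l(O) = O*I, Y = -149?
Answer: 466425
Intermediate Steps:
I = 4 (I = -(-4) = -4*(-1) = 4)
l(O) = 4*O (l(O) = O*4 = 4*O)
464465 - l(1)*(-341 + Y) = 464465 - 4*1*(-341 - 149) = 464465 - 4*(-490) = 464465 - 1*(-1960) = 464465 + 1960 = 466425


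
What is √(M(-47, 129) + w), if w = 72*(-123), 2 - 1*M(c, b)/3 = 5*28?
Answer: 3*I*√1030 ≈ 96.281*I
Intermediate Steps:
M(c, b) = -414 (M(c, b) = 6 - 15*28 = 6 - 3*140 = 6 - 420 = -414)
w = -8856
√(M(-47, 129) + w) = √(-414 - 8856) = √(-9270) = 3*I*√1030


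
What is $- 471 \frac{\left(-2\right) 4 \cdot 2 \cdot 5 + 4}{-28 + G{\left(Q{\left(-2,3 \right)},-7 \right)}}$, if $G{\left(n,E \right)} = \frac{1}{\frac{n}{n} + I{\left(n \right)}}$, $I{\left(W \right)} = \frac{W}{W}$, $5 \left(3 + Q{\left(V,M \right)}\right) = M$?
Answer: $- \frac{71592}{55} \approx -1301.7$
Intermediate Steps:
$Q{\left(V,M \right)} = -3 + \frac{M}{5}$
$I{\left(W \right)} = 1$
$G{\left(n,E \right)} = \frac{1}{2}$ ($G{\left(n,E \right)} = \frac{1}{\frac{n}{n} + 1} = \frac{1}{1 + 1} = \frac{1}{2}$)
$- 471 \frac{\left(-2\right) 4 \cdot 2 \cdot 5 + 4}{-28 + G{\left(Q{\left(-2,3 \right)},-7 \right)}} = - 471 \frac{\left(-2\right) 4 \cdot 2 \cdot 5 + 4}{-28 + \frac{1}{2}} = - 471 \frac{\left(-8\right) 10 + 4}{- \frac{55}{2}} = - 471 \left(-80 + 4\right) \left(- \frac{2}{55}\right) = - 471 \left(\left(-76\right) \left(- \frac{2}{55}\right)\right) = \left(-471\right) \frac{152}{55} = - \frac{71592}{55}$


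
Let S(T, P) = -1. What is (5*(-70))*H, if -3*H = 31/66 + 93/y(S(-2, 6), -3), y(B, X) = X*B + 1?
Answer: 547925/198 ≈ 2767.3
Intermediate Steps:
y(B, X) = 1 + B*X (y(B, X) = B*X + 1 = 1 + B*X)
H = -3131/396 (H = -(31/66 + 93/(1 - 1*(-3)))/3 = -(31*(1/66) + 93/(1 + 3))/3 = -(31/66 + 93/4)/3 = -⅓*3131/132 = -3131/396 ≈ -7.9066)
(5*(-70))*H = (5*(-70))*(-3131/396) = -350*(-3131/396) = 547925/198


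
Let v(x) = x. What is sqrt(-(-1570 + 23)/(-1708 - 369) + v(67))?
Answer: 2*sqrt(71455031)/2077 ≈ 8.1397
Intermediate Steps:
sqrt(-(-1570 + 23)/(-1708 - 369) + v(67)) = sqrt(-(-1570 + 23)/(-1708 - 369) + 67) = sqrt(-(-1547)/(-2077) + 67) = sqrt(-(-1547)*(-1)/2077 + 67) = sqrt(-1*1547/2077 + 67) = sqrt(-1547/2077 + 67) = sqrt(137612/2077) = 2*sqrt(71455031)/2077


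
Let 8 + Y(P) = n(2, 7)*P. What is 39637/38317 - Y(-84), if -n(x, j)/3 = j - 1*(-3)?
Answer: -96212667/38317 ≈ -2511.0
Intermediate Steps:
n(x, j) = -9 - 3*j (n(x, j) = -3*(j - 1*(-3)) = -3*(j + 3) = -3*(3 + j) = -9 - 3*j)
Y(P) = -8 - 30*P (Y(P) = -8 + (-9 - 3*7)*P = -8 + (-9 - 21)*P = -8 - 30*P)
39637/38317 - Y(-84) = 39637/38317 - (-8 - 30*(-84)) = 39637*(1/38317) - (-8 + 2520) = 39637/38317 - 1*2512 = 39637/38317 - 2512 = -96212667/38317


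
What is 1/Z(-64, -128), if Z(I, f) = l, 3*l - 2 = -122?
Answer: -1/40 ≈ -0.025000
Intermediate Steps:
l = -40 (l = ⅔ + (⅓)*(-122) = ⅔ - 122/3 = -40)
Z(I, f) = -40
1/Z(-64, -128) = 1/(-40) = -1/40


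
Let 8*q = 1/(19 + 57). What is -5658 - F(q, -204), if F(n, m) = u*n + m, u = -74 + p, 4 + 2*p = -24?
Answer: -414493/76 ≈ -5453.9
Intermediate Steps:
p = -14 (p = -2 + (1/2)*(-24) = -2 - 12 = -14)
q = 1/608 (q = 1/(8*(19 + 57)) = (1/8)/76 = (1/8)*(1/76) = 1/608 ≈ 0.0016447)
u = -88 (u = -74 - 14 = -88)
F(n, m) = m - 88*n (F(n, m) = -88*n + m = m - 88*n)
-5658 - F(q, -204) = -5658 - (-204 - 88*1/608) = -5658 - (-204 - 11/76) = -5658 - 1*(-15515/76) = -5658 + 15515/76 = -414493/76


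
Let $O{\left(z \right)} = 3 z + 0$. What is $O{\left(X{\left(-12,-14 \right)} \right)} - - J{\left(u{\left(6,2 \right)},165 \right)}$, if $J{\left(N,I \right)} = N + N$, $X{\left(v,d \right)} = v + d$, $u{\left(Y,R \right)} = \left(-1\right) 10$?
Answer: $-98$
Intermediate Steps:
$u{\left(Y,R \right)} = -10$
$X{\left(v,d \right)} = d + v$
$J{\left(N,I \right)} = 2 N$
$O{\left(z \right)} = 3 z$
$O{\left(X{\left(-12,-14 \right)} \right)} - - J{\left(u{\left(6,2 \right)},165 \right)} = 3 \left(-14 - 12\right) - - 2 \left(-10\right) = 3 \left(-26\right) - \left(-1\right) \left(-20\right) = -78 - 20 = -98$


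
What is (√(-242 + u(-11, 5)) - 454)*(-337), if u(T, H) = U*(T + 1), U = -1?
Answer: 152998 - 674*I*√58 ≈ 1.53e+5 - 5133.0*I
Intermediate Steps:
u(T, H) = -1 - T (u(T, H) = -(T + 1) = -(1 + T) = -1 - T)
(√(-242 + u(-11, 5)) - 454)*(-337) = (√(-242 + (-1 - 1*(-11))) - 454)*(-337) = (√(-242 + (-1 + 11)) - 454)*(-337) = (√(-242 + 10) - 454)*(-337) = (√(-232) - 454)*(-337) = (2*I*√58 - 454)*(-337) = (-454 + 2*I*√58)*(-337) = 152998 - 674*I*√58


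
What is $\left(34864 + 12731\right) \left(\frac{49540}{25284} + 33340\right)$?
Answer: $\frac{3343620539125}{2107} \approx 1.5869 \cdot 10^{9}$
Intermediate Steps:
$\left(34864 + 12731\right) \left(\frac{49540}{25284} + 33340\right) = 47595 \left(49540 \cdot \frac{1}{25284} + 33340\right) = 47595 \left(\frac{12385}{6321} + 33340\right) = 47595 \cdot \frac{210754525}{6321} = \frac{3343620539125}{2107}$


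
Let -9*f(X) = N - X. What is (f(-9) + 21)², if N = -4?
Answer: 33856/81 ≈ 417.98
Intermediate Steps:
f(X) = 4/9 + X/9 (f(X) = -(-4 - X)/9 = 4/9 + X/9)
(f(-9) + 21)² = ((4/9 + (⅑)*(-9)) + 21)² = ((4/9 - 1) + 21)² = (-5/9 + 21)² = (184/9)² = 33856/81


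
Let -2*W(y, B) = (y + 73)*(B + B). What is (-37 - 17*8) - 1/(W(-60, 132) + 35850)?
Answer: -5905183/34134 ≈ -173.00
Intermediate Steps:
W(y, B) = -B*(73 + y) (W(y, B) = -(y + 73)*(B + B)/2 = -(73 + y)*2*B/2 = -B*(73 + y))
(-37 - 17*8) - 1/(W(-60, 132) + 35850) = (-37 - 17*8) - 1/(-1*132*(73 - 60) + 35850) = (-37 - 136) - 1/(-1*132*13 + 35850) = -173 - 1/(-1716 + 35850) = -173 - 1/34134 = -5905183/34134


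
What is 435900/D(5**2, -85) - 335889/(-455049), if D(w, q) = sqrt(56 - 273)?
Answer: 37321/50561 - 435900*I*sqrt(217)/217 ≈ 0.73814 - 29591.0*I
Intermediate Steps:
D(w, q) = I*sqrt(217) (D(w, q) = sqrt(-217) = I*sqrt(217))
435900/D(5**2, -85) - 335889/(-455049) = 435900/((I*sqrt(217))) - 335889/(-455049) = 435900*(-I*sqrt(217)/217) - 335889*(-1/455049) = -435900*I*sqrt(217)/217 + 37321/50561 = 37321/50561 - 435900*I*sqrt(217)/217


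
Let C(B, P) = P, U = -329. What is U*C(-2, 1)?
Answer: -329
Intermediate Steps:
U*C(-2, 1) = -329*1 = -329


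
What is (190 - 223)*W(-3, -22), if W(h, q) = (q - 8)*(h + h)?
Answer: -5940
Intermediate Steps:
W(h, q) = 2*h*(-8 + q) (W(h, q) = (-8 + q)*(2*h) = 2*h*(-8 + q))
(190 - 223)*W(-3, -22) = (190 - 223)*(2*(-3)*(-8 - 22)) = -66*(-3)*(-30) = -33*180 = -5940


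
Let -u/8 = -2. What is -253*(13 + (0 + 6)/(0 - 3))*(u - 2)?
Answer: -38962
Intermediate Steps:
u = 16 (u = -8*(-2) = 16)
-253*(13 + (0 + 6)/(0 - 3))*(u - 2) = -253*(13 + (0 + 6)/(0 - 3))*(16 - 2) = -253*(13 + 6/(-3))*14 = -253*(13 + 6*(-1/3))*14 = -253*(13 - 2)*14 = -2783*14 = -253*154 = -38962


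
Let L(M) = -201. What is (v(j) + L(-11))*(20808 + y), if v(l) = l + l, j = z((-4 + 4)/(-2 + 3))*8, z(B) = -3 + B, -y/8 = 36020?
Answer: 66570648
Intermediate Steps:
y = -288160 (y = -8*36020 = -288160)
j = -24 (j = (-3 + (-4 + 4)/(-2 + 3))*8 = (-3 + 0/1)*8 = (-3 + 0*1)*8 = (-3 + 0)*8 = -3*8 = -24)
v(l) = 2*l
(v(j) + L(-11))*(20808 + y) = (2*(-24) - 201)*(20808 - 288160) = (-48 - 201)*(-267352) = -249*(-267352) = 66570648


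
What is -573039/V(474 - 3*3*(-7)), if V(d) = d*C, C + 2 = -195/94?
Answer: 17955222/68557 ≈ 261.90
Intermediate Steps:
C = -383/94 (C = -2 - 195/94 = -383/94 ≈ -4.0745)
V(d) = -383*d/94 (V(d) = d*(-383/94) = -383*d/94)
-573039/V(474 - 3*3*(-7)) = -573039*(-94/(383*(474 - 3*3*(-7)))) = -573039*(-94/(383*(474 - 9*(-7)))) = -573039*(-94/(383*(474 - 1*(-63)))) = -573039*(-94/(383*(474 + 63))) = -573039/((-383/94*537)) = -573039/(-205671/94) = -573039*(-94/205671) = 17955222/68557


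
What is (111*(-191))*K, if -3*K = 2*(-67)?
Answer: -946978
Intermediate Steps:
K = 134/3 (K = -2*(-67)/3 = -1/3*(-134) = 134/3 ≈ 44.667)
(111*(-191))*K = (111*(-191))*(134/3) = -21201*134/3 = -946978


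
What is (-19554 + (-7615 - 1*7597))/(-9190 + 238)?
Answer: 17383/4476 ≈ 3.8836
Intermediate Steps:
(-19554 + (-7615 - 1*7597))/(-9190 + 238) = (-19554 + (-7615 - 7597))/(-8952) = (-19554 - 15212)*(-1/8952) = -34766*(-1/8952) = 17383/4476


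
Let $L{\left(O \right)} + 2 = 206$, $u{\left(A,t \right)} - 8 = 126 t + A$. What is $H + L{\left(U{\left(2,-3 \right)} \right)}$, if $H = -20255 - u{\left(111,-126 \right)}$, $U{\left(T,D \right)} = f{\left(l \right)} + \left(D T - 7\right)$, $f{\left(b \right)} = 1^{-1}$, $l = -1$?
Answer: $-4294$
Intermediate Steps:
$u{\left(A,t \right)} = 8 + A + 126 t$ ($u{\left(A,t \right)} = 8 + \left(126 t + A\right) = 8 + \left(A + 126 t\right) = 8 + A + 126 t$)
$f{\left(b \right)} = 1$
$U{\left(T,D \right)} = -6 + D T$ ($U{\left(T,D \right)} = 1 + \left(D T - 7\right) = 1 + \left(-7 + D T\right) = -6 + D T$)
$L{\left(O \right)} = 204$ ($L{\left(O \right)} = -2 + 206 = 204$)
$H = -4498$ ($H = -20255 - \left(8 + 111 + 126 \left(-126\right)\right) = -20255 - \left(8 + 111 - 15876\right) = -20255 - -15757 = -20255 + 15757 = -4498$)
$H + L{\left(U{\left(2,-3 \right)} \right)} = -4498 + 204 = -4294$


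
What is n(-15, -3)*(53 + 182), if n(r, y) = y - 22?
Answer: -5875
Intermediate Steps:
n(r, y) = -22 + y
n(-15, -3)*(53 + 182) = (-22 - 3)*(53 + 182) = -25*235 = -5875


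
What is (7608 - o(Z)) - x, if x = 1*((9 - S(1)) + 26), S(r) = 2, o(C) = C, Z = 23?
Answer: 7552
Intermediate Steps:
x = 33 (x = 1*((9 - 1*2) + 26) = 1*((9 - 2) + 26) = 1*(7 + 26) = 1*33 = 33)
(7608 - o(Z)) - x = (7608 - 1*23) - 1*33 = (7608 - 23) - 33 = 7585 - 33 = 7552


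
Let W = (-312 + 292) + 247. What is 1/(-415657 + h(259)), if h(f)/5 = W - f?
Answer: -1/415817 ≈ -2.4049e-6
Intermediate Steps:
W = 227 (W = -20 + 247 = 227)
h(f) = 1135 - 5*f (h(f) = 5*(227 - f) = 1135 - 5*f)
1/(-415657 + h(259)) = 1/(-415657 + (1135 - 5*259)) = 1/(-415657 + (1135 - 1295)) = 1/(-415657 - 160) = 1/(-415817) = -1/415817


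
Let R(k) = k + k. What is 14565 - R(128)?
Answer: 14309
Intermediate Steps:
R(k) = 2*k
14565 - R(128) = 14565 - 2*128 = 14565 - 1*256 = 14565 - 256 = 14309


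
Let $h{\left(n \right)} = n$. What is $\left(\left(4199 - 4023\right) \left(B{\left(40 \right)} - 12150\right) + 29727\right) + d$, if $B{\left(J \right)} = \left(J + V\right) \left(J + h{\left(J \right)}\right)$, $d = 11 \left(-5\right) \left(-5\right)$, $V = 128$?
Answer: $257042$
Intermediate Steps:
$d = 275$ ($d = \left(-55\right) \left(-5\right) = 275$)
$B{\left(J \right)} = 2 J \left(128 + J\right)$ ($B{\left(J \right)} = \left(J + 128\right) \left(J + J\right) = \left(128 + J\right) 2 J = 2 J \left(128 + J\right)$)
$\left(\left(4199 - 4023\right) \left(B{\left(40 \right)} - 12150\right) + 29727\right) + d = \left(\left(4199 - 4023\right) \left(2 \cdot 40 \left(128 + 40\right) - 12150\right) + 29727\right) + 275 = \left(176 \left(2 \cdot 40 \cdot 168 - 12150\right) + 29727\right) + 275 = \left(176 \left(13440 - 12150\right) + 29727\right) + 275 = \left(176 \cdot 1290 + 29727\right) + 275 = \left(227040 + 29727\right) + 275 = 256767 + 275 = 257042$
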